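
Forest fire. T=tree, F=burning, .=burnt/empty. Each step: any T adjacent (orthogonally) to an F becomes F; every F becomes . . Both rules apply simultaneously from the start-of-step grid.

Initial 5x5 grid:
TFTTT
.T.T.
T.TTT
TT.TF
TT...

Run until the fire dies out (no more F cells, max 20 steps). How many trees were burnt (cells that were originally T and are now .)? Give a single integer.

Answer: 10

Derivation:
Step 1: +5 fires, +2 burnt (F count now 5)
Step 2: +2 fires, +5 burnt (F count now 2)
Step 3: +3 fires, +2 burnt (F count now 3)
Step 4: +0 fires, +3 burnt (F count now 0)
Fire out after step 4
Initially T: 15, now '.': 20
Total burnt (originally-T cells now '.'): 10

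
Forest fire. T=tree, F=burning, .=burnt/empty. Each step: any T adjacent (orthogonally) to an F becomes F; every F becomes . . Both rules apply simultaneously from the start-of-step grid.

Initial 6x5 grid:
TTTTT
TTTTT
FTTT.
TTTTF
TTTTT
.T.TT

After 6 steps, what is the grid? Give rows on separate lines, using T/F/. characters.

Step 1: 5 trees catch fire, 2 burn out
  TTTTT
  FTTTT
  .FTT.
  FTTF.
  TTTTF
  .T.TT
Step 2: 9 trees catch fire, 5 burn out
  FTTTT
  .FTTT
  ..FF.
  .FF..
  FTTF.
  .T.TF
Step 3: 6 trees catch fire, 9 burn out
  .FTTT
  ..FFT
  .....
  .....
  .FF..
  .T.F.
Step 4: 4 trees catch fire, 6 burn out
  ..FFT
  ....F
  .....
  .....
  .....
  .F...
Step 5: 1 trees catch fire, 4 burn out
  ....F
  .....
  .....
  .....
  .....
  .....
Step 6: 0 trees catch fire, 1 burn out
  .....
  .....
  .....
  .....
  .....
  .....

.....
.....
.....
.....
.....
.....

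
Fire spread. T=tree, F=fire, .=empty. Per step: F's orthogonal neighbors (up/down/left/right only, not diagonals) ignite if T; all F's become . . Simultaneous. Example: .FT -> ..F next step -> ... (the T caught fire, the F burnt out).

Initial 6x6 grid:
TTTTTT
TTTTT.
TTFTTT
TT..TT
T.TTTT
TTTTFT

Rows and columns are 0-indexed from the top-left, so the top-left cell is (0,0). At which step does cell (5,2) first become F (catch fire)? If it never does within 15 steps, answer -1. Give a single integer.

Step 1: cell (5,2)='T' (+6 fires, +2 burnt)
Step 2: cell (5,2)='F' (+10 fires, +6 burnt)
  -> target ignites at step 2
Step 3: cell (5,2)='.' (+9 fires, +10 burnt)
Step 4: cell (5,2)='.' (+4 fires, +9 burnt)
Step 5: cell (5,2)='.' (+1 fires, +4 burnt)
Step 6: cell (5,2)='.' (+0 fires, +1 burnt)
  fire out at step 6

2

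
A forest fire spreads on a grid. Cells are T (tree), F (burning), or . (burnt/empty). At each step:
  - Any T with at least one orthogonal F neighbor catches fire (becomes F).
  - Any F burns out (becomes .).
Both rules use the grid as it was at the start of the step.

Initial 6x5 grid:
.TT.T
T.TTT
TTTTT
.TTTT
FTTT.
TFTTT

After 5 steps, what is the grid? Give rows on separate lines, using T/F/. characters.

Step 1: 3 trees catch fire, 2 burn out
  .TT.T
  T.TTT
  TTTTT
  .TTTT
  .FTT.
  F.FTT
Step 2: 3 trees catch fire, 3 burn out
  .TT.T
  T.TTT
  TTTTT
  .FTTT
  ..FT.
  ...FT
Step 3: 4 trees catch fire, 3 burn out
  .TT.T
  T.TTT
  TFTTT
  ..FTT
  ...F.
  ....F
Step 4: 3 trees catch fire, 4 burn out
  .TT.T
  T.TTT
  F.FTT
  ...FT
  .....
  .....
Step 5: 4 trees catch fire, 3 burn out
  .TT.T
  F.FTT
  ...FT
  ....F
  .....
  .....

.TT.T
F.FTT
...FT
....F
.....
.....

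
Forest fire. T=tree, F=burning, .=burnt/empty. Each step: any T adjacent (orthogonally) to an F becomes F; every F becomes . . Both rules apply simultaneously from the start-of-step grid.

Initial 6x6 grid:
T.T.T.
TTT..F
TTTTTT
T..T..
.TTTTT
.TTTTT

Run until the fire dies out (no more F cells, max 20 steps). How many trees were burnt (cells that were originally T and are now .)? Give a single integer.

Step 1: +1 fires, +1 burnt (F count now 1)
Step 2: +1 fires, +1 burnt (F count now 1)
Step 3: +1 fires, +1 burnt (F count now 1)
Step 4: +2 fires, +1 burnt (F count now 2)
Step 5: +3 fires, +2 burnt (F count now 3)
Step 6: +6 fires, +3 burnt (F count now 6)
Step 7: +6 fires, +6 burnt (F count now 6)
Step 8: +3 fires, +6 burnt (F count now 3)
Step 9: +0 fires, +3 burnt (F count now 0)
Fire out after step 9
Initially T: 24, now '.': 35
Total burnt (originally-T cells now '.'): 23

Answer: 23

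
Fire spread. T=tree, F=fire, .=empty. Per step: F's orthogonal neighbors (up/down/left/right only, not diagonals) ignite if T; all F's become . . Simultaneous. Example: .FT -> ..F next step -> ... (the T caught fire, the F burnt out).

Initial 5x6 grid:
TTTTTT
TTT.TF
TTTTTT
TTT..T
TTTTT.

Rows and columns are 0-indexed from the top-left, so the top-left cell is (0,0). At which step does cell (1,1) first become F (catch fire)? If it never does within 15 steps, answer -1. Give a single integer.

Step 1: cell (1,1)='T' (+3 fires, +1 burnt)
Step 2: cell (1,1)='T' (+3 fires, +3 burnt)
Step 3: cell (1,1)='T' (+2 fires, +3 burnt)
Step 4: cell (1,1)='T' (+2 fires, +2 burnt)
Step 5: cell (1,1)='T' (+4 fires, +2 burnt)
Step 6: cell (1,1)='F' (+5 fires, +4 burnt)
  -> target ignites at step 6
Step 7: cell (1,1)='.' (+4 fires, +5 burnt)
Step 8: cell (1,1)='.' (+2 fires, +4 burnt)
Step 9: cell (1,1)='.' (+0 fires, +2 burnt)
  fire out at step 9

6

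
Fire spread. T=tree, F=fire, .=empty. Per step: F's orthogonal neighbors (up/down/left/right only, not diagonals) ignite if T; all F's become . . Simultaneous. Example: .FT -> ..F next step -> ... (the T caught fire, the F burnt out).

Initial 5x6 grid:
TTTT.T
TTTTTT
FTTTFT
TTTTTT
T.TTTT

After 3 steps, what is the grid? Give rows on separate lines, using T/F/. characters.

Step 1: 7 trees catch fire, 2 burn out
  TTTT.T
  FTTTFT
  .FTF.F
  FTTTFT
  T.TTTT
Step 2: 10 trees catch fire, 7 burn out
  FTTT.T
  .FTF.F
  ..F...
  .FTF.F
  F.TTFT
Step 3: 7 trees catch fire, 10 burn out
  .FTF.F
  ..F...
  ......
  ..F...
  ..TF.F

.FTF.F
..F...
......
..F...
..TF.F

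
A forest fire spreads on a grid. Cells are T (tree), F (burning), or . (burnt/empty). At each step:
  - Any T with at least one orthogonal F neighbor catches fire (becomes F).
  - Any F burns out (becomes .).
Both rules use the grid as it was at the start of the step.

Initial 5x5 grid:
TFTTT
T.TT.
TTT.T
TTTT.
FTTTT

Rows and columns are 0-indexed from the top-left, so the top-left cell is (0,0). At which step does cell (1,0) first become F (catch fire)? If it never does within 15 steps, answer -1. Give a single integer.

Step 1: cell (1,0)='T' (+4 fires, +2 burnt)
Step 2: cell (1,0)='F' (+6 fires, +4 burnt)
  -> target ignites at step 2
Step 3: cell (1,0)='.' (+6 fires, +6 burnt)
Step 4: cell (1,0)='.' (+2 fires, +6 burnt)
Step 5: cell (1,0)='.' (+0 fires, +2 burnt)
  fire out at step 5

2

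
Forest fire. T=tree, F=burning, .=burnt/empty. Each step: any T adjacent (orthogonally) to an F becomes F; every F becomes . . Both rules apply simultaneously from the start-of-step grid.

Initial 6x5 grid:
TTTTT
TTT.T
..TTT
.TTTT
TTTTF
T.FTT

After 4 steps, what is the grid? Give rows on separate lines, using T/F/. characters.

Step 1: 5 trees catch fire, 2 burn out
  TTTTT
  TTT.T
  ..TTT
  .TTTF
  TTFF.
  T..FF
Step 2: 4 trees catch fire, 5 burn out
  TTTTT
  TTT.T
  ..TTF
  .TFF.
  TF...
  T....
Step 3: 5 trees catch fire, 4 burn out
  TTTTT
  TTT.F
  ..FF.
  .F...
  F....
  T....
Step 4: 3 trees catch fire, 5 burn out
  TTTTF
  TTF..
  .....
  .....
  .....
  F....

TTTTF
TTF..
.....
.....
.....
F....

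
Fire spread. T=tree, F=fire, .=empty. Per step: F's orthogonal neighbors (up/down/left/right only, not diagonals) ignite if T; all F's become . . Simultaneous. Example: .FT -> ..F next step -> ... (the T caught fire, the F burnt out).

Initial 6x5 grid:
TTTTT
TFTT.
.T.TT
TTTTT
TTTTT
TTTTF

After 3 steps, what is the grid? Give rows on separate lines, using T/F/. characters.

Step 1: 6 trees catch fire, 2 burn out
  TFTTT
  F.FT.
  .F.TT
  TTTTT
  TTTTF
  TTTF.
Step 2: 7 trees catch fire, 6 burn out
  F.FTT
  ...F.
  ...TT
  TFTTF
  TTTF.
  TTF..
Step 3: 9 trees catch fire, 7 burn out
  ...FT
  .....
  ...FF
  F.FF.
  TFF..
  TF...

...FT
.....
...FF
F.FF.
TFF..
TF...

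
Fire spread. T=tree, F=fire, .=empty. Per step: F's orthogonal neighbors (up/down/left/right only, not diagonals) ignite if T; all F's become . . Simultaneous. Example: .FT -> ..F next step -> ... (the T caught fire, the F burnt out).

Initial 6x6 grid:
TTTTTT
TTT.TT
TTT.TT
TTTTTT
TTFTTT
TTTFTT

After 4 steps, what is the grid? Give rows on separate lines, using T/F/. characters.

Step 1: 5 trees catch fire, 2 burn out
  TTTTTT
  TTT.TT
  TTT.TT
  TTFTTT
  TF.FTT
  TTF.FT
Step 2: 7 trees catch fire, 5 burn out
  TTTTTT
  TTT.TT
  TTF.TT
  TF.FTT
  F...FT
  TF...F
Step 3: 6 trees catch fire, 7 burn out
  TTTTTT
  TTF.TT
  TF..TT
  F...FT
  .....F
  F.....
Step 4: 5 trees catch fire, 6 burn out
  TTFTTT
  TF..TT
  F...FT
  .....F
  ......
  ......

TTFTTT
TF..TT
F...FT
.....F
......
......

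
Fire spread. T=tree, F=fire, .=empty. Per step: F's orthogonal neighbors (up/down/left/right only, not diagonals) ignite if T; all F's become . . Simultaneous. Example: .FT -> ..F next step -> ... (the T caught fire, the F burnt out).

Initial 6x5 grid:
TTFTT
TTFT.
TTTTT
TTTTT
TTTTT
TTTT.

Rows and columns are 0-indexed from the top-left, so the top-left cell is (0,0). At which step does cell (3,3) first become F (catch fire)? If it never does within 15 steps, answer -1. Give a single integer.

Step 1: cell (3,3)='T' (+5 fires, +2 burnt)
Step 2: cell (3,3)='T' (+6 fires, +5 burnt)
Step 3: cell (3,3)='F' (+5 fires, +6 burnt)
  -> target ignites at step 3
Step 4: cell (3,3)='.' (+5 fires, +5 burnt)
Step 5: cell (3,3)='.' (+4 fires, +5 burnt)
Step 6: cell (3,3)='.' (+1 fires, +4 burnt)
Step 7: cell (3,3)='.' (+0 fires, +1 burnt)
  fire out at step 7

3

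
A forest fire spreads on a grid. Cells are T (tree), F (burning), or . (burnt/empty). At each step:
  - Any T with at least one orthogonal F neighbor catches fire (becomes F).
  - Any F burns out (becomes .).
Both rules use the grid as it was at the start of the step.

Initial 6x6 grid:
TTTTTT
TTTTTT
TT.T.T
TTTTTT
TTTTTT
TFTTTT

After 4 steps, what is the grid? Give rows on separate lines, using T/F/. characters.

Step 1: 3 trees catch fire, 1 burn out
  TTTTTT
  TTTTTT
  TT.T.T
  TTTTTT
  TFTTTT
  F.FTTT
Step 2: 4 trees catch fire, 3 burn out
  TTTTTT
  TTTTTT
  TT.T.T
  TFTTTT
  F.FTTT
  ...FTT
Step 3: 5 trees catch fire, 4 burn out
  TTTTTT
  TTTTTT
  TF.T.T
  F.FTTT
  ...FTT
  ....FT
Step 4: 5 trees catch fire, 5 burn out
  TTTTTT
  TFTTTT
  F..T.T
  ...FTT
  ....FT
  .....F

TTTTTT
TFTTTT
F..T.T
...FTT
....FT
.....F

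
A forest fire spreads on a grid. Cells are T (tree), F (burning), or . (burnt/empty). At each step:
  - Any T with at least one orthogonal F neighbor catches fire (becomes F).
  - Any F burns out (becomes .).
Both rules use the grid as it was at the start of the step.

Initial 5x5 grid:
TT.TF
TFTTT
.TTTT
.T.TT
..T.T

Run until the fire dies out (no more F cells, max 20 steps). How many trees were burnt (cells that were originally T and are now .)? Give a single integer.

Answer: 15

Derivation:
Step 1: +6 fires, +2 burnt (F count now 6)
Step 2: +5 fires, +6 burnt (F count now 5)
Step 3: +2 fires, +5 burnt (F count now 2)
Step 4: +2 fires, +2 burnt (F count now 2)
Step 5: +0 fires, +2 burnt (F count now 0)
Fire out after step 5
Initially T: 16, now '.': 24
Total burnt (originally-T cells now '.'): 15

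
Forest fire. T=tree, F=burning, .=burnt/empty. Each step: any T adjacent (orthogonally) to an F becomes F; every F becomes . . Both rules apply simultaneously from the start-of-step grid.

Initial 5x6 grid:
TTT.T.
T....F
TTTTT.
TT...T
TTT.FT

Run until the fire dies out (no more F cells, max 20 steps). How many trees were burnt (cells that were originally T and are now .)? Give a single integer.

Step 1: +1 fires, +2 burnt (F count now 1)
Step 2: +1 fires, +1 burnt (F count now 1)
Step 3: +0 fires, +1 burnt (F count now 0)
Fire out after step 3
Initially T: 17, now '.': 15
Total burnt (originally-T cells now '.'): 2

Answer: 2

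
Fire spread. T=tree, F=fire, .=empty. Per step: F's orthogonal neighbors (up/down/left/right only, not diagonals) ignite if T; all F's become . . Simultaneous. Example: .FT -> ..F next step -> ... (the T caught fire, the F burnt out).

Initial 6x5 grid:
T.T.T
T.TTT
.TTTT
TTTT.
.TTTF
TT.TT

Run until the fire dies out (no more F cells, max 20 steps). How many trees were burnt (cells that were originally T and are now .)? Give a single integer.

Step 1: +2 fires, +1 burnt (F count now 2)
Step 2: +3 fires, +2 burnt (F count now 3)
Step 3: +3 fires, +3 burnt (F count now 3)
Step 4: +5 fires, +3 burnt (F count now 5)
Step 5: +5 fires, +5 burnt (F count now 5)
Step 6: +2 fires, +5 burnt (F count now 2)
Step 7: +0 fires, +2 burnt (F count now 0)
Fire out after step 7
Initially T: 22, now '.': 28
Total burnt (originally-T cells now '.'): 20

Answer: 20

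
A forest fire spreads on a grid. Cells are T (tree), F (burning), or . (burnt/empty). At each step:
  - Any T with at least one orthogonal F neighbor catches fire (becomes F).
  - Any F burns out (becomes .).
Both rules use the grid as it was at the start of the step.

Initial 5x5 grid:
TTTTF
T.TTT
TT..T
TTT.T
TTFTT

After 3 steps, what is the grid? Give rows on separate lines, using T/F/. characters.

Step 1: 5 trees catch fire, 2 burn out
  TTTF.
  T.TTF
  TT..T
  TTF.T
  TF.FT
Step 2: 6 trees catch fire, 5 burn out
  TTF..
  T.TF.
  TT..F
  TF..T
  F...F
Step 3: 5 trees catch fire, 6 burn out
  TF...
  T.F..
  TF...
  F...F
  .....

TF...
T.F..
TF...
F...F
.....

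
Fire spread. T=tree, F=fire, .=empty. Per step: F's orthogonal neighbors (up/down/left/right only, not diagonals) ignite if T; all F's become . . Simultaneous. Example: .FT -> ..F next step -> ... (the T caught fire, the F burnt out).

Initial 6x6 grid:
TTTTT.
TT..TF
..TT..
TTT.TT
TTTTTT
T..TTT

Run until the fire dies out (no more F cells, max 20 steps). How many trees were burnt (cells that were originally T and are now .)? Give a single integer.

Answer: 8

Derivation:
Step 1: +1 fires, +1 burnt (F count now 1)
Step 2: +1 fires, +1 burnt (F count now 1)
Step 3: +1 fires, +1 burnt (F count now 1)
Step 4: +1 fires, +1 burnt (F count now 1)
Step 5: +1 fires, +1 burnt (F count now 1)
Step 6: +2 fires, +1 burnt (F count now 2)
Step 7: +1 fires, +2 burnt (F count now 1)
Step 8: +0 fires, +1 burnt (F count now 0)
Fire out after step 8
Initially T: 25, now '.': 19
Total burnt (originally-T cells now '.'): 8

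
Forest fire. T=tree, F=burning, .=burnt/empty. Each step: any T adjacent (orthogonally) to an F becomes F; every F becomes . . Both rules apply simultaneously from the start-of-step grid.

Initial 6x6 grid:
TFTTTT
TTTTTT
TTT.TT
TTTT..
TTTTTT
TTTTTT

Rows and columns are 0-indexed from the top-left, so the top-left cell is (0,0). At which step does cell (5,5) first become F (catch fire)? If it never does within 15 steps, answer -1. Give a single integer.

Step 1: cell (5,5)='T' (+3 fires, +1 burnt)
Step 2: cell (5,5)='T' (+4 fires, +3 burnt)
Step 3: cell (5,5)='T' (+5 fires, +4 burnt)
Step 4: cell (5,5)='T' (+5 fires, +5 burnt)
Step 5: cell (5,5)='T' (+6 fires, +5 burnt)
Step 6: cell (5,5)='T' (+4 fires, +6 burnt)
Step 7: cell (5,5)='T' (+2 fires, +4 burnt)
Step 8: cell (5,5)='T' (+2 fires, +2 burnt)
Step 9: cell (5,5)='F' (+1 fires, +2 burnt)
  -> target ignites at step 9
Step 10: cell (5,5)='.' (+0 fires, +1 burnt)
  fire out at step 10

9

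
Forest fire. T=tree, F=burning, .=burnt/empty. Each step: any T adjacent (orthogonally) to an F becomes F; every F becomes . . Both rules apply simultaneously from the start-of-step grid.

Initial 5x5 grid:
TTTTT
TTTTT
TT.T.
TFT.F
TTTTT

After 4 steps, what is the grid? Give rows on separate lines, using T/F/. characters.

Step 1: 5 trees catch fire, 2 burn out
  TTTTT
  TTTTT
  TF.T.
  F.F..
  TFTTF
Step 2: 5 trees catch fire, 5 burn out
  TTTTT
  TFTTT
  F..T.
  .....
  F.FF.
Step 3: 3 trees catch fire, 5 burn out
  TFTTT
  F.FTT
  ...T.
  .....
  .....
Step 4: 3 trees catch fire, 3 burn out
  F.FTT
  ...FT
  ...T.
  .....
  .....

F.FTT
...FT
...T.
.....
.....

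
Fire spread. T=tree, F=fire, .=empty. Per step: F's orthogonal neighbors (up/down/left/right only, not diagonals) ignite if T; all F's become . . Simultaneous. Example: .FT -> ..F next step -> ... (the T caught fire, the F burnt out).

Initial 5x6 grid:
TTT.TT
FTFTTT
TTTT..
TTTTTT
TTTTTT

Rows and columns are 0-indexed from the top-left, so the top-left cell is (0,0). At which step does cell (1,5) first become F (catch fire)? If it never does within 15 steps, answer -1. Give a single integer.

Step 1: cell (1,5)='T' (+6 fires, +2 burnt)
Step 2: cell (1,5)='T' (+6 fires, +6 burnt)
Step 3: cell (1,5)='F' (+6 fires, +6 burnt)
  -> target ignites at step 3
Step 4: cell (1,5)='.' (+4 fires, +6 burnt)
Step 5: cell (1,5)='.' (+2 fires, +4 burnt)
Step 6: cell (1,5)='.' (+1 fires, +2 burnt)
Step 7: cell (1,5)='.' (+0 fires, +1 burnt)
  fire out at step 7

3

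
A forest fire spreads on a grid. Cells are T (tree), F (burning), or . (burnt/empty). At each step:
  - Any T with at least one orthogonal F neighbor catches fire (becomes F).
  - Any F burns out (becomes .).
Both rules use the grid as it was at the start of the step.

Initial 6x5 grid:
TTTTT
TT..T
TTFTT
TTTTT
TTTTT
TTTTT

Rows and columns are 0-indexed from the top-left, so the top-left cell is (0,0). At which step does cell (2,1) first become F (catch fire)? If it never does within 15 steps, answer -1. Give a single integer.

Step 1: cell (2,1)='F' (+3 fires, +1 burnt)
  -> target ignites at step 1
Step 2: cell (2,1)='.' (+6 fires, +3 burnt)
Step 3: cell (2,1)='.' (+8 fires, +6 burnt)
Step 4: cell (2,1)='.' (+7 fires, +8 burnt)
Step 5: cell (2,1)='.' (+3 fires, +7 burnt)
Step 6: cell (2,1)='.' (+0 fires, +3 burnt)
  fire out at step 6

1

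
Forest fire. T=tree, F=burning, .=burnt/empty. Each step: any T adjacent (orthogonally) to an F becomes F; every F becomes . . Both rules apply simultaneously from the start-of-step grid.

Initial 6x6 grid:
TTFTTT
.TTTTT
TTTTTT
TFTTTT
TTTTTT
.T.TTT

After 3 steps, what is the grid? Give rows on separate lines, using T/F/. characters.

Step 1: 7 trees catch fire, 2 burn out
  TF.FTT
  .TFTTT
  TFTTTT
  F.FTTT
  TFTTTT
  .T.TTT
Step 2: 10 trees catch fire, 7 burn out
  F...FT
  .F.FTT
  F.FTTT
  ...FTT
  F.FTTT
  .F.TTT
Step 3: 5 trees catch fire, 10 burn out
  .....F
  ....FT
  ...FTT
  ....FT
  ...FTT
  ...TTT

.....F
....FT
...FTT
....FT
...FTT
...TTT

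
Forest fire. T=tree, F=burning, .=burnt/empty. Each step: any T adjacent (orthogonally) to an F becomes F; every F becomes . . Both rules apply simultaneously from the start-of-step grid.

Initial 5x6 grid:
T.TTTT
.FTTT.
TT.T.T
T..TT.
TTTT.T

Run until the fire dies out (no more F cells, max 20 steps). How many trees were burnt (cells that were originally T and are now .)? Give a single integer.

Answer: 17

Derivation:
Step 1: +2 fires, +1 burnt (F count now 2)
Step 2: +3 fires, +2 burnt (F count now 3)
Step 3: +4 fires, +3 burnt (F count now 4)
Step 4: +3 fires, +4 burnt (F count now 3)
Step 5: +4 fires, +3 burnt (F count now 4)
Step 6: +1 fires, +4 burnt (F count now 1)
Step 7: +0 fires, +1 burnt (F count now 0)
Fire out after step 7
Initially T: 20, now '.': 27
Total burnt (originally-T cells now '.'): 17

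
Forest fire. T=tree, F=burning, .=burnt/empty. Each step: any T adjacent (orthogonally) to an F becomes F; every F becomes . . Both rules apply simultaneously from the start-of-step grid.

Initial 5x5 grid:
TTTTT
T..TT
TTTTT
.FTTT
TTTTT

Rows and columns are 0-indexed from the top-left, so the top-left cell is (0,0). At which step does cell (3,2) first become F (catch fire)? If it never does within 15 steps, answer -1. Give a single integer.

Step 1: cell (3,2)='F' (+3 fires, +1 burnt)
  -> target ignites at step 1
Step 2: cell (3,2)='.' (+5 fires, +3 burnt)
Step 3: cell (3,2)='.' (+4 fires, +5 burnt)
Step 4: cell (3,2)='.' (+4 fires, +4 burnt)
Step 5: cell (3,2)='.' (+3 fires, +4 burnt)
Step 6: cell (3,2)='.' (+2 fires, +3 burnt)
Step 7: cell (3,2)='.' (+0 fires, +2 burnt)
  fire out at step 7

1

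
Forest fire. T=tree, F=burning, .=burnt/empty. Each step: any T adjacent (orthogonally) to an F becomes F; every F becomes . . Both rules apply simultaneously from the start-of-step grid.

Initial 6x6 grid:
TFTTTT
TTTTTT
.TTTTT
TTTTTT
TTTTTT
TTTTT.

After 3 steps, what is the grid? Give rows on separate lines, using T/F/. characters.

Step 1: 3 trees catch fire, 1 burn out
  F.FTTT
  TFTTTT
  .TTTTT
  TTTTTT
  TTTTTT
  TTTTT.
Step 2: 4 trees catch fire, 3 burn out
  ...FTT
  F.FTTT
  .FTTTT
  TTTTTT
  TTTTTT
  TTTTT.
Step 3: 4 trees catch fire, 4 burn out
  ....FT
  ...FTT
  ..FTTT
  TFTTTT
  TTTTTT
  TTTTT.

....FT
...FTT
..FTTT
TFTTTT
TTTTTT
TTTTT.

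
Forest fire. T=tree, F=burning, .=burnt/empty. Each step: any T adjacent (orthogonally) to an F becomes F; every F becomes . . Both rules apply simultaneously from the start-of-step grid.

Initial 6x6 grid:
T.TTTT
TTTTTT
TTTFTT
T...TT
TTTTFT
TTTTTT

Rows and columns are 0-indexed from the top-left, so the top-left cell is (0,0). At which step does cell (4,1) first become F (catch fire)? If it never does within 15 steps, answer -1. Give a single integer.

Step 1: cell (4,1)='T' (+7 fires, +2 burnt)
Step 2: cell (4,1)='T' (+9 fires, +7 burnt)
Step 3: cell (4,1)='F' (+7 fires, +9 burnt)
  -> target ignites at step 3
Step 4: cell (4,1)='.' (+5 fires, +7 burnt)
Step 5: cell (4,1)='.' (+2 fires, +5 burnt)
Step 6: cell (4,1)='.' (+0 fires, +2 burnt)
  fire out at step 6

3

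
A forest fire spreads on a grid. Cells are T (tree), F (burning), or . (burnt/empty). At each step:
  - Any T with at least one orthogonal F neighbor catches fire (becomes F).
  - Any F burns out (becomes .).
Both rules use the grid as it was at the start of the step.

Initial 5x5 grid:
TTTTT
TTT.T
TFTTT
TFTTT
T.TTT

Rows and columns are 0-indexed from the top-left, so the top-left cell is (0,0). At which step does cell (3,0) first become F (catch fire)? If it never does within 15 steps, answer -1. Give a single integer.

Step 1: cell (3,0)='F' (+5 fires, +2 burnt)
  -> target ignites at step 1
Step 2: cell (3,0)='.' (+7 fires, +5 burnt)
Step 3: cell (3,0)='.' (+5 fires, +7 burnt)
Step 4: cell (3,0)='.' (+3 fires, +5 burnt)
Step 5: cell (3,0)='.' (+1 fires, +3 burnt)
Step 6: cell (3,0)='.' (+0 fires, +1 burnt)
  fire out at step 6

1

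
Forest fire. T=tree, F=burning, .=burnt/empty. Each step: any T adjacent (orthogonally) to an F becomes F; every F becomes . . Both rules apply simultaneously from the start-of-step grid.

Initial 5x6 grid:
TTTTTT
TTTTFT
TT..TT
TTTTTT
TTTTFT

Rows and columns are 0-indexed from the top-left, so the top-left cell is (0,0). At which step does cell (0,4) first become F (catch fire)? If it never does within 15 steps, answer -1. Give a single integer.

Step 1: cell (0,4)='F' (+7 fires, +2 burnt)
  -> target ignites at step 1
Step 2: cell (0,4)='.' (+7 fires, +7 burnt)
Step 3: cell (0,4)='.' (+4 fires, +7 burnt)
Step 4: cell (0,4)='.' (+5 fires, +4 burnt)
Step 5: cell (0,4)='.' (+3 fires, +5 burnt)
Step 6: cell (0,4)='.' (+0 fires, +3 burnt)
  fire out at step 6

1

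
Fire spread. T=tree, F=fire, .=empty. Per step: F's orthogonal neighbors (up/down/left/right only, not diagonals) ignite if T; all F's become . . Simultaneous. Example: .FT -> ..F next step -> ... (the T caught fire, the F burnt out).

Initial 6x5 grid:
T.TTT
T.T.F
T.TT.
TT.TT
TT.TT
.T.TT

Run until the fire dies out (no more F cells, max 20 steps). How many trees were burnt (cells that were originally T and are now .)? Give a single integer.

Answer: 12

Derivation:
Step 1: +1 fires, +1 burnt (F count now 1)
Step 2: +1 fires, +1 burnt (F count now 1)
Step 3: +1 fires, +1 burnt (F count now 1)
Step 4: +1 fires, +1 burnt (F count now 1)
Step 5: +1 fires, +1 burnt (F count now 1)
Step 6: +1 fires, +1 burnt (F count now 1)
Step 7: +1 fires, +1 burnt (F count now 1)
Step 8: +2 fires, +1 burnt (F count now 2)
Step 9: +2 fires, +2 burnt (F count now 2)
Step 10: +1 fires, +2 burnt (F count now 1)
Step 11: +0 fires, +1 burnt (F count now 0)
Fire out after step 11
Initially T: 20, now '.': 22
Total burnt (originally-T cells now '.'): 12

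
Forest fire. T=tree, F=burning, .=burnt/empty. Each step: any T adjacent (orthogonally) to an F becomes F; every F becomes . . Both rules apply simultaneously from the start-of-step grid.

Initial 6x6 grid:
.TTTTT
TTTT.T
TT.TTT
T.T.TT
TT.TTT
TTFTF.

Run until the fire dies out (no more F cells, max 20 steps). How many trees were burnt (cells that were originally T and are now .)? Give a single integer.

Step 1: +3 fires, +2 burnt (F count now 3)
Step 2: +5 fires, +3 burnt (F count now 5)
Step 3: +3 fires, +5 burnt (F count now 3)
Step 4: +3 fires, +3 burnt (F count now 3)
Step 5: +3 fires, +3 burnt (F count now 3)
Step 6: +5 fires, +3 burnt (F count now 5)
Step 7: +3 fires, +5 burnt (F count now 3)
Step 8: +1 fires, +3 burnt (F count now 1)
Step 9: +0 fires, +1 burnt (F count now 0)
Fire out after step 9
Initially T: 27, now '.': 35
Total burnt (originally-T cells now '.'): 26

Answer: 26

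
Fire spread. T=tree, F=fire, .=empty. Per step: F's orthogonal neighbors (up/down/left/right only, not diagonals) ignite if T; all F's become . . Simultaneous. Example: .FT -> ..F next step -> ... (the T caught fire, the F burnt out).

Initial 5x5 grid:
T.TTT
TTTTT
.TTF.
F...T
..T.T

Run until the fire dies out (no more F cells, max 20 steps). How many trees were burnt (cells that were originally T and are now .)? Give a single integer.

Step 1: +2 fires, +2 burnt (F count now 2)
Step 2: +4 fires, +2 burnt (F count now 4)
Step 3: +3 fires, +4 burnt (F count now 3)
Step 4: +1 fires, +3 burnt (F count now 1)
Step 5: +1 fires, +1 burnt (F count now 1)
Step 6: +0 fires, +1 burnt (F count now 0)
Fire out after step 6
Initially T: 14, now '.': 22
Total burnt (originally-T cells now '.'): 11

Answer: 11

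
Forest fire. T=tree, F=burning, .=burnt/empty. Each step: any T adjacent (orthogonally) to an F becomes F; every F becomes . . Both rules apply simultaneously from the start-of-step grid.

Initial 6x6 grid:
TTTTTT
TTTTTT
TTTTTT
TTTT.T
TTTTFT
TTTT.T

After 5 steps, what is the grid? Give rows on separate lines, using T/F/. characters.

Step 1: 2 trees catch fire, 1 burn out
  TTTTTT
  TTTTTT
  TTTTTT
  TTTT.T
  TTTF.F
  TTTT.T
Step 2: 5 trees catch fire, 2 burn out
  TTTTTT
  TTTTTT
  TTTTTT
  TTTF.F
  TTF...
  TTTF.F
Step 3: 5 trees catch fire, 5 burn out
  TTTTTT
  TTTTTT
  TTTFTF
  TTF...
  TF....
  TTF...
Step 4: 7 trees catch fire, 5 burn out
  TTTTTT
  TTTFTF
  TTF.F.
  TF....
  F.....
  TF....
Step 5: 7 trees catch fire, 7 burn out
  TTTFTF
  TTF.F.
  TF....
  F.....
  ......
  F.....

TTTFTF
TTF.F.
TF....
F.....
......
F.....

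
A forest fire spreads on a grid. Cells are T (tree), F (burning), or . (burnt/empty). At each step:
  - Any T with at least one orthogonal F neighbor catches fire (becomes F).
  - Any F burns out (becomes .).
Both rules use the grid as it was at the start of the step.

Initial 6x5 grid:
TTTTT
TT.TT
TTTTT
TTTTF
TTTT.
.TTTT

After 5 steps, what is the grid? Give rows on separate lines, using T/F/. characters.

Step 1: 2 trees catch fire, 1 burn out
  TTTTT
  TT.TT
  TTTTF
  TTTF.
  TTTT.
  .TTTT
Step 2: 4 trees catch fire, 2 burn out
  TTTTT
  TT.TF
  TTTF.
  TTF..
  TTTF.
  .TTTT
Step 3: 6 trees catch fire, 4 burn out
  TTTTF
  TT.F.
  TTF..
  TF...
  TTF..
  .TTFT
Step 4: 6 trees catch fire, 6 burn out
  TTTF.
  TT...
  TF...
  F....
  TF...
  .TF.F
Step 5: 5 trees catch fire, 6 burn out
  TTF..
  TF...
  F....
  .....
  F....
  .F...

TTF..
TF...
F....
.....
F....
.F...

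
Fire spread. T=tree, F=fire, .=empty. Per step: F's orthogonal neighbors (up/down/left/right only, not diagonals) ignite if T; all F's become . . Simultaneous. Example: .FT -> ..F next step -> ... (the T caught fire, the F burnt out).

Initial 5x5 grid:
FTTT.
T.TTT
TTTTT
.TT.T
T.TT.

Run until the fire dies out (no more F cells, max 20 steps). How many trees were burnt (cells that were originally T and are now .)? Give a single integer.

Answer: 17

Derivation:
Step 1: +2 fires, +1 burnt (F count now 2)
Step 2: +2 fires, +2 burnt (F count now 2)
Step 3: +3 fires, +2 burnt (F count now 3)
Step 4: +3 fires, +3 burnt (F count now 3)
Step 5: +3 fires, +3 burnt (F count now 3)
Step 6: +2 fires, +3 burnt (F count now 2)
Step 7: +2 fires, +2 burnt (F count now 2)
Step 8: +0 fires, +2 burnt (F count now 0)
Fire out after step 8
Initially T: 18, now '.': 24
Total burnt (originally-T cells now '.'): 17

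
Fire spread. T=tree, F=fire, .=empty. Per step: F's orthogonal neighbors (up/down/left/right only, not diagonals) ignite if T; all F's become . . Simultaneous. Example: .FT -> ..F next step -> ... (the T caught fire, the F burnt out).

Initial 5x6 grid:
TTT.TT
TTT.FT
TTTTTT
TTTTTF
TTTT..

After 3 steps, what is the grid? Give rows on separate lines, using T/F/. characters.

Step 1: 5 trees catch fire, 2 burn out
  TTT.FT
  TTT..F
  TTTTFF
  TTTTF.
  TTTT..
Step 2: 3 trees catch fire, 5 burn out
  TTT..F
  TTT...
  TTTF..
  TTTF..
  TTTT..
Step 3: 3 trees catch fire, 3 burn out
  TTT...
  TTT...
  TTF...
  TTF...
  TTTF..

TTT...
TTT...
TTF...
TTF...
TTTF..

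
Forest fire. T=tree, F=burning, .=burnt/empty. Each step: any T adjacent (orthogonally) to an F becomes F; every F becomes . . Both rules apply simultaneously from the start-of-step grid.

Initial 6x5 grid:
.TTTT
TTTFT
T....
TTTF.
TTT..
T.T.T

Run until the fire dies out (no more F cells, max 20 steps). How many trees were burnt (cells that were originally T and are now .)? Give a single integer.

Answer: 17

Derivation:
Step 1: +4 fires, +2 burnt (F count now 4)
Step 2: +5 fires, +4 burnt (F count now 5)
Step 3: +5 fires, +5 burnt (F count now 5)
Step 4: +2 fires, +5 burnt (F count now 2)
Step 5: +1 fires, +2 burnt (F count now 1)
Step 6: +0 fires, +1 burnt (F count now 0)
Fire out after step 6
Initially T: 18, now '.': 29
Total burnt (originally-T cells now '.'): 17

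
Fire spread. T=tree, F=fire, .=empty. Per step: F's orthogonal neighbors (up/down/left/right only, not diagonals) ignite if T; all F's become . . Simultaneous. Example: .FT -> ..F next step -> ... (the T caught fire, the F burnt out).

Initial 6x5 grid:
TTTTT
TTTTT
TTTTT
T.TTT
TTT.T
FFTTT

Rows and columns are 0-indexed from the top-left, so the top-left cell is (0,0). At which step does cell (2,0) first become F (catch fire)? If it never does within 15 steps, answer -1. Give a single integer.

Step 1: cell (2,0)='T' (+3 fires, +2 burnt)
Step 2: cell (2,0)='T' (+3 fires, +3 burnt)
Step 3: cell (2,0)='F' (+3 fires, +3 burnt)
  -> target ignites at step 3
Step 4: cell (2,0)='.' (+5 fires, +3 burnt)
Step 5: cell (2,0)='.' (+5 fires, +5 burnt)
Step 6: cell (2,0)='.' (+4 fires, +5 burnt)
Step 7: cell (2,0)='.' (+2 fires, +4 burnt)
Step 8: cell (2,0)='.' (+1 fires, +2 burnt)
Step 9: cell (2,0)='.' (+0 fires, +1 burnt)
  fire out at step 9

3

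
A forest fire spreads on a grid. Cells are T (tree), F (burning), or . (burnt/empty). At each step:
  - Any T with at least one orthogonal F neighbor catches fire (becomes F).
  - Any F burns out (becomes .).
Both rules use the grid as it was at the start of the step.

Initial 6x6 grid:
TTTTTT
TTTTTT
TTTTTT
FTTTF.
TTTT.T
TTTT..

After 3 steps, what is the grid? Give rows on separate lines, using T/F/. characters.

Step 1: 5 trees catch fire, 2 burn out
  TTTTTT
  TTTTTT
  FTTTFT
  .FTF..
  FTTT.T
  TTTT..
Step 2: 9 trees catch fire, 5 burn out
  TTTTTT
  FTTTFT
  .FTF.F
  ..F...
  .FTF.T
  FTTT..
Step 3: 9 trees catch fire, 9 burn out
  FTTTFT
  .FTF.F
  ..F...
  ......
  ..F..T
  .FTF..

FTTTFT
.FTF.F
..F...
......
..F..T
.FTF..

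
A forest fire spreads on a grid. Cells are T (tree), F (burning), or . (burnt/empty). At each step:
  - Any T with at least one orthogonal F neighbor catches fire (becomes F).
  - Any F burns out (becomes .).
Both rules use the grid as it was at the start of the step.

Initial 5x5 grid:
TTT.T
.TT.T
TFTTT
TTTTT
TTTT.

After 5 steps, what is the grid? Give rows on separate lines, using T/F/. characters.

Step 1: 4 trees catch fire, 1 burn out
  TTT.T
  .FT.T
  F.FTT
  TFTTT
  TTTT.
Step 2: 6 trees catch fire, 4 burn out
  TFT.T
  ..F.T
  ...FT
  F.FTT
  TFTT.
Step 3: 6 trees catch fire, 6 burn out
  F.F.T
  ....T
  ....F
  ...FT
  F.FT.
Step 4: 3 trees catch fire, 6 burn out
  ....T
  ....F
  .....
  ....F
  ...F.
Step 5: 1 trees catch fire, 3 burn out
  ....F
  .....
  .....
  .....
  .....

....F
.....
.....
.....
.....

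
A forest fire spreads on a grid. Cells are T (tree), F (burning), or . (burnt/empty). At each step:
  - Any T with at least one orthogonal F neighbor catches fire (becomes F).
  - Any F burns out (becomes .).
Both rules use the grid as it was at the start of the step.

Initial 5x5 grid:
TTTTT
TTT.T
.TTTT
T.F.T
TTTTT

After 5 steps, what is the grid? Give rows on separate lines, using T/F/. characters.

Step 1: 2 trees catch fire, 1 burn out
  TTTTT
  TTT.T
  .TFTT
  T...T
  TTFTT
Step 2: 5 trees catch fire, 2 burn out
  TTTTT
  TTF.T
  .F.FT
  T...T
  TF.FT
Step 3: 5 trees catch fire, 5 burn out
  TTFTT
  TF..T
  ....F
  T...T
  F...F
Step 4: 6 trees catch fire, 5 burn out
  TF.FT
  F...F
  .....
  F...F
  .....
Step 5: 2 trees catch fire, 6 burn out
  F...F
  .....
  .....
  .....
  .....

F...F
.....
.....
.....
.....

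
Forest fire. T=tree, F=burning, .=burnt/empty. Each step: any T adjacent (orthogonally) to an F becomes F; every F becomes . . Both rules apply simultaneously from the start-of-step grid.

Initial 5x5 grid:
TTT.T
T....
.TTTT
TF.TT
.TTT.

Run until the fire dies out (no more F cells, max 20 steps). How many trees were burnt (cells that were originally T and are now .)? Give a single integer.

Answer: 10

Derivation:
Step 1: +3 fires, +1 burnt (F count now 3)
Step 2: +2 fires, +3 burnt (F count now 2)
Step 3: +2 fires, +2 burnt (F count now 2)
Step 4: +2 fires, +2 burnt (F count now 2)
Step 5: +1 fires, +2 burnt (F count now 1)
Step 6: +0 fires, +1 burnt (F count now 0)
Fire out after step 6
Initially T: 15, now '.': 20
Total burnt (originally-T cells now '.'): 10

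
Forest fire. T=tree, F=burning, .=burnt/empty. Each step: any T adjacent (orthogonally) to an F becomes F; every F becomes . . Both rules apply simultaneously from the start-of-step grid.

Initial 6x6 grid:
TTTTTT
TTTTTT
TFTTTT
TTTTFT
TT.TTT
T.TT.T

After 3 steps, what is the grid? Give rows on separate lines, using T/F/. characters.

Step 1: 8 trees catch fire, 2 burn out
  TTTTTT
  TFTTTT
  F.FTFT
  TFTF.F
  TT.TFT
  T.TT.T
Step 2: 11 trees catch fire, 8 burn out
  TFTTTT
  F.FTFT
  ...F.F
  F.F...
  TF.F.F
  T.TT.T
Step 3: 8 trees catch fire, 11 burn out
  F.FTFT
  ...F.F
  ......
  ......
  F.....
  T.TF.F

F.FTFT
...F.F
......
......
F.....
T.TF.F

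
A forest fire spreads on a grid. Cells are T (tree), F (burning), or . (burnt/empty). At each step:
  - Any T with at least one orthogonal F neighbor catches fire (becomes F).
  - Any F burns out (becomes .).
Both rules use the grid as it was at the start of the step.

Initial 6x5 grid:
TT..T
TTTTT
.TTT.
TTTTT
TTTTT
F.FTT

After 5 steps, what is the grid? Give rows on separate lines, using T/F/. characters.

Step 1: 3 trees catch fire, 2 burn out
  TT..T
  TTTTT
  .TTT.
  TTTTT
  FTFTT
  ...FT
Step 2: 5 trees catch fire, 3 burn out
  TT..T
  TTTTT
  .TTT.
  FTFTT
  .F.FT
  ....F
Step 3: 4 trees catch fire, 5 burn out
  TT..T
  TTTTT
  .TFT.
  .F.FT
  ....F
  .....
Step 4: 4 trees catch fire, 4 burn out
  TT..T
  TTFTT
  .F.F.
  ....F
  .....
  .....
Step 5: 2 trees catch fire, 4 burn out
  TT..T
  TF.FT
  .....
  .....
  .....
  .....

TT..T
TF.FT
.....
.....
.....
.....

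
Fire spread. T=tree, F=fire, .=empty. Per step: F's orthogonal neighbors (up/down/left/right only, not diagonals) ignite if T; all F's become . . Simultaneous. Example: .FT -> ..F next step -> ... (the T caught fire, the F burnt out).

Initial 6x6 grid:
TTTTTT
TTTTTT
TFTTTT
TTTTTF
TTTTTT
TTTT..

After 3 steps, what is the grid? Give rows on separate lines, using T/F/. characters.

Step 1: 7 trees catch fire, 2 burn out
  TTTTTT
  TFTTTT
  F.FTTF
  TFTTF.
  TTTTTF
  TTTT..
Step 2: 11 trees catch fire, 7 burn out
  TFTTTT
  F.FTTF
  ...FF.
  F.FF..
  TFTTF.
  TTTT..
Step 3: 9 trees catch fire, 11 burn out
  F.FTTF
  ...FF.
  ......
  ......
  F.FF..
  TFTT..

F.FTTF
...FF.
......
......
F.FF..
TFTT..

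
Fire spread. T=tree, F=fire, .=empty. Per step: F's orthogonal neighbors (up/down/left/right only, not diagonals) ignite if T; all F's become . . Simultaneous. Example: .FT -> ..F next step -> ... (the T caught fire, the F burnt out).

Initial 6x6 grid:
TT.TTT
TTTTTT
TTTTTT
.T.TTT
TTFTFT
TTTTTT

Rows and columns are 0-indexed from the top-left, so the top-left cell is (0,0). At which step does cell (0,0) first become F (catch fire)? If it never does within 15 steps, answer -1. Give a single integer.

Step 1: cell (0,0)='T' (+6 fires, +2 burnt)
Step 2: cell (0,0)='T' (+8 fires, +6 burnt)
Step 3: cell (0,0)='T' (+5 fires, +8 burnt)
Step 4: cell (0,0)='T' (+6 fires, +5 burnt)
Step 5: cell (0,0)='T' (+5 fires, +6 burnt)
Step 6: cell (0,0)='F' (+1 fires, +5 burnt)
  -> target ignites at step 6
Step 7: cell (0,0)='.' (+0 fires, +1 burnt)
  fire out at step 7

6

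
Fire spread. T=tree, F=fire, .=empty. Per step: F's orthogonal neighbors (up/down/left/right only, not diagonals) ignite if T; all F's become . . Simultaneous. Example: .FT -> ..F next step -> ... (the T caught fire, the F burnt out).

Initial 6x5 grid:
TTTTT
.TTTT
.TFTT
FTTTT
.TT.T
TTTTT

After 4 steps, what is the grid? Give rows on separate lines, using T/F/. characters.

Step 1: 5 trees catch fire, 2 burn out
  TTTTT
  .TFTT
  .F.FT
  .FFTT
  .TT.T
  TTTTT
Step 2: 7 trees catch fire, 5 burn out
  TTFTT
  .F.FT
  ....F
  ...FT
  .FF.T
  TTTTT
Step 3: 6 trees catch fire, 7 burn out
  TF.FT
  ....F
  .....
  ....F
  ....T
  TFFTT
Step 4: 5 trees catch fire, 6 burn out
  F...F
  .....
  .....
  .....
  ....F
  F..FT

F...F
.....
.....
.....
....F
F..FT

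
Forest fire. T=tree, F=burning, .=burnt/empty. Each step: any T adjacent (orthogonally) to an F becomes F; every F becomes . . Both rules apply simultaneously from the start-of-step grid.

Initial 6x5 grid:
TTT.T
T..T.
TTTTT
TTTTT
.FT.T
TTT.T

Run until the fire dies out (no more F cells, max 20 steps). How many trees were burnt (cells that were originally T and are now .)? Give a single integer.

Answer: 21

Derivation:
Step 1: +3 fires, +1 burnt (F count now 3)
Step 2: +5 fires, +3 burnt (F count now 5)
Step 3: +3 fires, +5 burnt (F count now 3)
Step 4: +3 fires, +3 burnt (F count now 3)
Step 5: +4 fires, +3 burnt (F count now 4)
Step 6: +2 fires, +4 burnt (F count now 2)
Step 7: +1 fires, +2 burnt (F count now 1)
Step 8: +0 fires, +1 burnt (F count now 0)
Fire out after step 8
Initially T: 22, now '.': 29
Total burnt (originally-T cells now '.'): 21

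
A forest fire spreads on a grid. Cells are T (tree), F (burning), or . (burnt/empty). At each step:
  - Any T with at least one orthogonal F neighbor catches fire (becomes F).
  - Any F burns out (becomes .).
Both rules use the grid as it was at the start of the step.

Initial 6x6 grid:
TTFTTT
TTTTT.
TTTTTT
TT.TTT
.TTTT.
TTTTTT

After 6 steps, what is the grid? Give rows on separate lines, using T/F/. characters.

Step 1: 3 trees catch fire, 1 burn out
  TF.FTT
  TTFTT.
  TTTTTT
  TT.TTT
  .TTTT.
  TTTTTT
Step 2: 5 trees catch fire, 3 burn out
  F...FT
  TF.FT.
  TTFTTT
  TT.TTT
  .TTTT.
  TTTTTT
Step 3: 5 trees catch fire, 5 burn out
  .....F
  F...F.
  TF.FTT
  TT.TTT
  .TTTT.
  TTTTTT
Step 4: 4 trees catch fire, 5 burn out
  ......
  ......
  F...FT
  TF.FTT
  .TTTT.
  TTTTTT
Step 5: 5 trees catch fire, 4 burn out
  ......
  ......
  .....F
  F...FT
  .FTFT.
  TTTTTT
Step 6: 5 trees catch fire, 5 burn out
  ......
  ......
  ......
  .....F
  ..F.F.
  TFTFTT

......
......
......
.....F
..F.F.
TFTFTT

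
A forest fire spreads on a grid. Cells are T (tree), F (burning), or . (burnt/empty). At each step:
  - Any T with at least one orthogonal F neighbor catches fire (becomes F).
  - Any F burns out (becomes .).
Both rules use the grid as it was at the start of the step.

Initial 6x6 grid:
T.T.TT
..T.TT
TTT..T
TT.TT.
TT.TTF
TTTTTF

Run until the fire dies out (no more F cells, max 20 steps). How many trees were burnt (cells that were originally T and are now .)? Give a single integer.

Answer: 18

Derivation:
Step 1: +2 fires, +2 burnt (F count now 2)
Step 2: +3 fires, +2 burnt (F count now 3)
Step 3: +2 fires, +3 burnt (F count now 2)
Step 4: +1 fires, +2 burnt (F count now 1)
Step 5: +2 fires, +1 burnt (F count now 2)
Step 6: +2 fires, +2 burnt (F count now 2)
Step 7: +2 fires, +2 burnt (F count now 2)
Step 8: +2 fires, +2 burnt (F count now 2)
Step 9: +1 fires, +2 burnt (F count now 1)
Step 10: +1 fires, +1 burnt (F count now 1)
Step 11: +0 fires, +1 burnt (F count now 0)
Fire out after step 11
Initially T: 24, now '.': 30
Total burnt (originally-T cells now '.'): 18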